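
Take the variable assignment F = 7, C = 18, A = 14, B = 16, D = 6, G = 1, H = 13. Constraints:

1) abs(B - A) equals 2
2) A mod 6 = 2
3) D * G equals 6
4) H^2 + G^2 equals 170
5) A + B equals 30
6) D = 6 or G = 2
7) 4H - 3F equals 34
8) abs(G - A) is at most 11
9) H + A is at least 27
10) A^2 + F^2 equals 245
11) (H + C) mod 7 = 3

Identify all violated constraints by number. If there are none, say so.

1) abs(16 - 14) = 2  OK
2) 14 mod 6 = 2  OK
3) D * G = 6 * 1 = 6  OK
4) H^2 + G^2 = 13^2 + 1^2 = 169 + 1 = 170  OK
5) A + B = 14 + 16 = 30  OK
6) D = 6 = 6 (first disjunct)  OK
7) 4H - 3F = 4(13) - 3(7) = 31, not 34  FAIL
8) abs(1 - 14) = 13; 13 > 11, exceeds bound 11  FAIL
9) H + A = 13 + 14 = 27; 27 ≥ 27  OK
10) A^2 + F^2 = 14^2 + 7^2 = 196 + 49 = 245  OK
11) H + C = 31; 31 mod 7 = 3  OK

The assignment fails constraints 7 and 8.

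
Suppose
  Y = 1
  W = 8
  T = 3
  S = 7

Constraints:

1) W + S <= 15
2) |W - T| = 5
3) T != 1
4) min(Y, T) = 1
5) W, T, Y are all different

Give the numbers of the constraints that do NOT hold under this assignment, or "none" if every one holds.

No violations.

1) W + S = 8 + 7 = 15; 15 ≤ 15 — OK.
2) |8 - 3| = 5 — OK.
3) T = 3, and 3 ≠ 1 — OK.
4) min(1, 3) = 1 — OK.
5) values 8, 3, 1 are pairwise distinct — OK.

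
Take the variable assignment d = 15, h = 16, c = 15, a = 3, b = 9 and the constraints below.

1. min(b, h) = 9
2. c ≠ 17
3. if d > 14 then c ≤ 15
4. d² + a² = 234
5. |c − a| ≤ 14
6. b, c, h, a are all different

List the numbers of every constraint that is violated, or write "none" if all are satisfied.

Yes — all constraints hold.

1. min(9, 16) = 9 — satisfied.
2. c = 15, and 15 ≠ 17 — satisfied.
3. d = 15 > 14, so we need c ≤ 15; c = 15 ≤ 15 — satisfied.
4. d² + a² = 15² + 3² = 225 + 9 = 234 — satisfied.
5. |15 − 3| = 12; 12 ≤ 14 — satisfied.
6. values 9, 15, 16, 3 are pairwise distinct — satisfied.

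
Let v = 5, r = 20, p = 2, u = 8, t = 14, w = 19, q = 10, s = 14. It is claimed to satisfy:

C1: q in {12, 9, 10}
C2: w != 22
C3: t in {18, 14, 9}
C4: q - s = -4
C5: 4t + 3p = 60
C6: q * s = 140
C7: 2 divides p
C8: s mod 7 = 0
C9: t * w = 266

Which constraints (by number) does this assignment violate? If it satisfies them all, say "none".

Violated: 5.

C1: q = 10 is in {12, 9, 10} — holds.
C2: w = 19, and 19 ≠ 22 — holds.
C3: t = 14 is in {18, 14, 9} — holds.
C4: q - s = 10 - 14 = -4 — holds.
C5: 4t + 3p = 4(14) + 3(2) = 62, not 60 — fails.
C6: q * s = 10 * 14 = 140 — holds.
C7: 2 / 2 = 1, so 2 divides 2 — holds.
C8: 14 mod 7 = 0 — holds.
C9: t * w = 14 * 19 = 266 — holds.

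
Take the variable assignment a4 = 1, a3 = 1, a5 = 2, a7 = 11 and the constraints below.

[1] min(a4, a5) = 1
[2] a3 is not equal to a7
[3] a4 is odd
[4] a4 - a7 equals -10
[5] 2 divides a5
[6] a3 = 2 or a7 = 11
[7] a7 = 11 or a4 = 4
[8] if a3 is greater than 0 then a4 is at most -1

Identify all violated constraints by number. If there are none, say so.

The assignment fails constraint 8.

[1] min(1, 2) = 1  true
[2] a3 = 1, a7 = 11; distinct  true
[3] a4 = 1 is odd  true
[4] a4 - a7 = 1 - 11 = -10  true
[5] 2 / 2 = 1, so 2 divides 2  true
[6] a3 = 1 ≠ 2, but a7 = 11 = 11 (second disjunct)  true
[7] a7 = 11 = 11 (first disjunct)  true
[8] a3 = 1 > 0, so we need a4 ≤ -1; but a4 = 1 > -1  false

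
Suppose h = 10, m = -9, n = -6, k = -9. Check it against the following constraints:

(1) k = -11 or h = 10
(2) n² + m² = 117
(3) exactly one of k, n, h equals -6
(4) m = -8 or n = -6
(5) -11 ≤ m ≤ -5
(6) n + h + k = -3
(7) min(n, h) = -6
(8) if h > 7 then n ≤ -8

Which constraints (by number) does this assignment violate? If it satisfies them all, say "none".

No — constraints 6 and 8 are not satisfied.

(1) k = -9 ≠ -11, but h = 10 = 10 (second disjunct)  yes
(2) n² + m² = (-6)² + (-9)² = 36 + 81 = 117  yes
(3) k=-9, n=-6, h=10; 1 of them equals -6  yes
(4) m = -9 ≠ -8, but n = -6 = -6 (second disjunct)  yes
(5) m = -9 lies in [-11, -5]  yes
(6) n + h + k = -6 + 10 + (-9) = -5, not -3  no
(7) min(-6, 10) = -6  yes
(8) h = 10 > 7, so we need n ≤ -8; but n = -6 > -8  no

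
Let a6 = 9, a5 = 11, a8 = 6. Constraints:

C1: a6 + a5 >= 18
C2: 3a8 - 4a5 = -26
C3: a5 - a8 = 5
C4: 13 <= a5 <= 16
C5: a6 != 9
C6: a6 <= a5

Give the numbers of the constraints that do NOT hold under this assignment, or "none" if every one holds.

C1: a6 + a5 = 9 + 11 = 20; 20 ≥ 18  ✔
C2: 3a8 - 4a5 = 3(6) - 4(11) = -26  ✔
C3: a5 - a8 = 11 - 6 = 5  ✔
C4: a5 = 11 is outside [13, 16]  ✘
C5: a6 = 9, but 9 is required to differ  ✘
C6: a6 = 9, a5 = 11; 9 ≤ 11  ✔

Constraints 4 and 5 do not hold.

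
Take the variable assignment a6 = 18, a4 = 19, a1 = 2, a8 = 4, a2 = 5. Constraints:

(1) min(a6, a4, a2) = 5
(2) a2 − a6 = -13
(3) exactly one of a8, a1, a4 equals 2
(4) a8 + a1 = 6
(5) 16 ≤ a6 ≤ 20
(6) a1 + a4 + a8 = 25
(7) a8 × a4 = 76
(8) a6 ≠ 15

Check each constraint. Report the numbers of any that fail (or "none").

(1) min(18, 19, 5) = 5 — OK.
(2) a2 − a6 = 5 − 18 = -13 — OK.
(3) a8=4, a1=2, a4=19; 1 of them equals 2 — OK.
(4) a8 + a1 = 4 + 2 = 6 — OK.
(5) a6 = 18 lies in [16, 20] — OK.
(6) a1 + a4 + a8 = 2 + 19 + 4 = 25 — OK.
(7) a8 × a4 = 4 × 19 = 76 — OK.
(8) a6 = 18, and 18 ≠ 15 — OK.

None — every constraint holds.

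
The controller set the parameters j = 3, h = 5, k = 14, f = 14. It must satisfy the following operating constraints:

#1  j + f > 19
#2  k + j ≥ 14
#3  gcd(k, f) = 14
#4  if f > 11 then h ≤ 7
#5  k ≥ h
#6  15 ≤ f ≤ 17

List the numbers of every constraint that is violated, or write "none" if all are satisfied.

#1 j + f = 3 + 14 = 17; 17 ≤ 19, bound 19 not met — violated.
#2 k + j = 14 + 3 = 17; 17 ≥ 14 — satisfied.
#3 gcd(14, 14) = 14 — satisfied.
#4 f = 14 > 11, so we need h ≤ 7; h = 5 ≤ 7 — satisfied.
#5 k = 14, h = 5; 14 ≥ 5 — satisfied.
#6 f = 14 is outside [15, 17] — violated.

No — constraints 1 and 6 are not satisfied.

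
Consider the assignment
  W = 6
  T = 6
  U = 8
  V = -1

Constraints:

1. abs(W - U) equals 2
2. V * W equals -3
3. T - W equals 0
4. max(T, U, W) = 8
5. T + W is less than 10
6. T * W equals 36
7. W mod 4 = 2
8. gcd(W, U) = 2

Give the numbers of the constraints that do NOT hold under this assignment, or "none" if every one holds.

1. abs(6 - 8) = 2 — holds.
2. V * W = -1 * 6 = -6, not -3 — does not hold.
3. T - W = 6 - 6 = 0 — holds.
4. max(6, 8, 6) = 8 — holds.
5. T + W = 6 + 6 = 12; 12 ≥ 10, bound 10 not met — does not hold.
6. T * W = 6 * 6 = 36 — holds.
7. 6 mod 4 = 2 — holds.
8. gcd(6, 8) = 2 — holds.

Constraints 2, 5 do not hold.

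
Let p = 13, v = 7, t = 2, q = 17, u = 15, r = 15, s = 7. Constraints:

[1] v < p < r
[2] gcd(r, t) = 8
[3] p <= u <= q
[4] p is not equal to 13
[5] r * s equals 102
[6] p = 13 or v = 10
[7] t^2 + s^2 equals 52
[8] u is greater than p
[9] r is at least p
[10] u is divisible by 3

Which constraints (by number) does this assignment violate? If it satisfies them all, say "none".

The assignment fails constraints 2, 4, 5, and 7.

[1] values 7 < 13 < 15  ✔
[2] gcd(15, 2) = 1, not 8  ✘
[3] values 13 <= 15 <= 17  ✔
[4] p = 13, but 13 is required to differ  ✘
[5] r * s = 15 * 7 = 105, not 102  ✘
[6] p = 13 = 13 (first disjunct)  ✔
[7] t^2 + s^2 = 2^2 + 7^2 = 4 + 49 = 53, not 52  ✘
[8] u = 15, p = 13; 15 > 13  ✔
[9] r = 15, p = 13; 15 ≥ 13  ✔
[10] 15 / 3 = 5, so 3 divides 15  ✔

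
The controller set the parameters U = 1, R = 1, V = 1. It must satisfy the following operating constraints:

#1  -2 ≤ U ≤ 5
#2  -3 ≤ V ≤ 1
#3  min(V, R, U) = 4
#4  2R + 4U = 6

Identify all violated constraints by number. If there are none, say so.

Constraint 3 is violated.

#1 U = 1 lies in [-2, 5]  true
#2 V = 1 lies in [-3, 1]  true
#3 min(1, 1, 1) = 1, not 4  false
#4 2R + 4U = 2(1) + 4(1) = 6  true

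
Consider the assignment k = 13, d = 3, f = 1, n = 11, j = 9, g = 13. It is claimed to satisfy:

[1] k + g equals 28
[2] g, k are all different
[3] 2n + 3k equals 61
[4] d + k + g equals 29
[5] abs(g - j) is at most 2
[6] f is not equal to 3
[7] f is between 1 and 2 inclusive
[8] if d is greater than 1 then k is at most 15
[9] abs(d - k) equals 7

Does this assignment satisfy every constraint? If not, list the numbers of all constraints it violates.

[1] k + g = 13 + 13 = 26, not 28 — does not hold.
[2] g = k = 13, not all different — does not hold.
[3] 2n + 3k = 2(11) + 3(13) = 61 — holds.
[4] d + k + g = 3 + 13 + 13 = 29 — holds.
[5] abs(13 - 9) = 4; 4 > 2, exceeds bound 2 — does not hold.
[6] f = 1, and 1 ≠ 3 — holds.
[7] f = 1 lies in [1, 2] — holds.
[8] d = 3 > 1, so we need k ≤ 15; k = 13 ≤ 15 — holds.
[9] abs(3 - 13) = 10, not 7 — does not hold.

No — constraints 1, 2, 5, 9 are not satisfied.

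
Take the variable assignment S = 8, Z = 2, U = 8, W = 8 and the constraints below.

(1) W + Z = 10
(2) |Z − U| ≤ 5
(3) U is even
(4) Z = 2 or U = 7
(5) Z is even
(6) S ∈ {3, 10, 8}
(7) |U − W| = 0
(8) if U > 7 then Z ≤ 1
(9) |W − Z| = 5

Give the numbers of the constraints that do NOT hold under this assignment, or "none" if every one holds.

Constraints 2, 8, and 9 are violated.

(1) W + Z = 8 + 2 = 10  true
(2) |2 − 8| = 6; 6 > 5, exceeds bound 5  false
(3) U = 8 is even  true
(4) Z = 2 = 2 (first disjunct)  true
(5) Z = 2 is even  true
(6) S = 8 is in {3, 10, 8}  true
(7) |8 − 8| = 0  true
(8) U = 8 > 7, so we need Z ≤ 1; but Z = 2 > 1  false
(9) |8 − 2| = 6, not 5  false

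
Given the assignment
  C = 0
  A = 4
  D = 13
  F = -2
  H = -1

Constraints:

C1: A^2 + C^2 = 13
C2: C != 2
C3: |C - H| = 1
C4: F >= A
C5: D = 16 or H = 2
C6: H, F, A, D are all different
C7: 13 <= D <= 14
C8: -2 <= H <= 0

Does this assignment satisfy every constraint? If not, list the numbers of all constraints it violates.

The assignment fails constraints 1, 4, 5.

C1: A^2 + C^2 = 4^2 + 0^2 = 16 + 0 = 16, not 13 — violated.
C2: C = 0, and 0 ≠ 2 — satisfied.
C3: |0 - (-1)| = 1 — satisfied.
C4: F = -2, A = 4; -2 < 4 (want ≥) — violated.
C5: D = 13 ≠ 16 and H = -1 ≠ 2; both disjuncts false — violated.
C6: values -1, -2, 4, 13 are pairwise distinct — satisfied.
C7: D = 13 lies in [13, 14] — satisfied.
C8: H = -1 lies in [-2, 0] — satisfied.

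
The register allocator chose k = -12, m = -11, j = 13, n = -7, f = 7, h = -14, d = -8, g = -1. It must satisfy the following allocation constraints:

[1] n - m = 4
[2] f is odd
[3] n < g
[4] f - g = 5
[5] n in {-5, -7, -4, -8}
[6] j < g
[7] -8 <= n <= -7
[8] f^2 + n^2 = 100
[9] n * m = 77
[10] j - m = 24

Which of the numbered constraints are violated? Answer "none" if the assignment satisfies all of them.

[1] n - m = -7 - (-11) = 4  yes
[2] f = 7 is odd  yes
[3] n = -7, g = -1; -7 < -1  yes
[4] f - g = 7 - (-1) = 8, not 5  no
[5] n = -7 is in {-5, -7, -4, -8}  yes
[6] j = 13, g = -1; 13 ≥ -1 (want <)  no
[7] n = -7 lies in [-8, -7]  yes
[8] f^2 + n^2 = 7^2 + (-7)^2 = 49 + 49 = 98, not 100  no
[9] n * m = -7 * (-11) = 77  yes
[10] j - m = 13 - (-11) = 24  yes

Constraints 4, 6, and 8 do not hold.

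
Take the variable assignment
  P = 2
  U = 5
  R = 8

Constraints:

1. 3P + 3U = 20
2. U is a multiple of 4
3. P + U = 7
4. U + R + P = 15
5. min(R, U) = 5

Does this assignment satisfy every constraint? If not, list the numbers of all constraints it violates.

1. 3P + 3U = 3(2) + 3(5) = 21, not 20  ✘
2. 5 = 4*1 + 1, so 4 does not divide 5  ✘
3. P + U = 2 + 5 = 7  ✔
4. U + R + P = 5 + 8 + 2 = 15  ✔
5. min(8, 5) = 5  ✔

Violated: 1, 2.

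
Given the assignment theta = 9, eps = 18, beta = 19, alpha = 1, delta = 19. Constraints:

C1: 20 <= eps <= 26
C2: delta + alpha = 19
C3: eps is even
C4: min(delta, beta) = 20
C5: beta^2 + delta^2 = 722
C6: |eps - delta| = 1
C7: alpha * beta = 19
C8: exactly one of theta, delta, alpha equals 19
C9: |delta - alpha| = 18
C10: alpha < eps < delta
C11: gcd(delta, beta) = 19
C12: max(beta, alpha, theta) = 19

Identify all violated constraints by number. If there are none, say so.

C1: eps = 18 is outside [20, 26] — fails.
C2: delta + alpha = 19 + 1 = 20, not 19 — fails.
C3: eps = 18 is even — holds.
C4: min(19, 19) = 19, not 20 — fails.
C5: beta^2 + delta^2 = 19^2 + 19^2 = 361 + 361 = 722 — holds.
C6: |18 - 19| = 1 — holds.
C7: alpha * beta = 1 * 19 = 19 — holds.
C8: theta=9, delta=19, alpha=1; 1 of them equals 19 — holds.
C9: |19 - 1| = 18 — holds.
C10: values 1 < 18 < 19 — holds.
C11: gcd(19, 19) = 19 — holds.
C12: max(19, 1, 9) = 19 — holds.

Constraints 1, 2, 4 are violated.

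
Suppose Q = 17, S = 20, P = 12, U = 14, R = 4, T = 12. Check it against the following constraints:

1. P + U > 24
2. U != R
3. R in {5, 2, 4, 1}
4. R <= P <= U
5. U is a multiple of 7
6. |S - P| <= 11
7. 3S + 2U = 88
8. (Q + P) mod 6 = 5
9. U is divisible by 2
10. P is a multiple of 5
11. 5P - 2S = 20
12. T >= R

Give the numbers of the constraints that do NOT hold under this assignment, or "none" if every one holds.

Violated: 10.

1. P + U = 12 + 14 = 26; 26 > 24 — satisfied.
2. U = 14, R = 4; distinct — satisfied.
3. R = 4 is in {5, 2, 4, 1} — satisfied.
4. values 4 <= 12 <= 14 — satisfied.
5. 14 / 7 = 2, so 7 divides 14 — satisfied.
6. |20 - 12| = 8; 8 ≤ 11 — satisfied.
7. 3S + 2U = 3(20) + 2(14) = 88 — satisfied.
8. Q + P = 29; 29 mod 6 = 5 — satisfied.
9. 14 / 2 = 7, so 2 divides 14 — satisfied.
10. 12 = 5*2 + 2, so 5 does not divide 12 — violated.
11. 5P - 2S = 5(12) - 2(20) = 20 — satisfied.
12. T = 12, R = 4; 12 ≥ 4 — satisfied.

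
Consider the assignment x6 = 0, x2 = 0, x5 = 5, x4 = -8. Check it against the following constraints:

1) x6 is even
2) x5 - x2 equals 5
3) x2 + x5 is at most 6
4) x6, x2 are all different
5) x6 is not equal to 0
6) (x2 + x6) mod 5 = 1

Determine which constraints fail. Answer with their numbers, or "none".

1) x6 = 0 is even — holds.
2) x5 - x2 = 5 - 0 = 5 — holds.
3) x2 + x5 = 0 + 5 = 5; 5 ≤ 6 — holds.
4) x6 = x2 = 0, not all different — does not hold.
5) x6 = 0, but 0 is required to differ — does not hold.
6) x2 + x6 = 0; 0 mod 5 = 0, not 1 — does not hold.

Violated: 4, 5, 6.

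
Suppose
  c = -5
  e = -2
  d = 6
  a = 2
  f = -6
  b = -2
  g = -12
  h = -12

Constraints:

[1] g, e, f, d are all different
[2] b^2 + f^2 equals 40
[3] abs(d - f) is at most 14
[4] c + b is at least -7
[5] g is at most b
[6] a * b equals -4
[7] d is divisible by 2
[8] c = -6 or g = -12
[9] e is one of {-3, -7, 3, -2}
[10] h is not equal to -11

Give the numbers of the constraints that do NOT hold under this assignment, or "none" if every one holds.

[1] values -12, -2, -6, 6 are pairwise distinct — holds.
[2] b^2 + f^2 = (-2)^2 + (-6)^2 = 4 + 36 = 40 — holds.
[3] abs(6 - (-6)) = 12; 12 ≤ 14 — holds.
[4] c + b = -5 + (-2) = -7; -7 ≥ -7 — holds.
[5] g = -12, b = -2; -12 ≤ -2 — holds.
[6] a * b = 2 * (-2) = -4 — holds.
[7] 6 / 2 = 3, so 2 divides 6 — holds.
[8] c = -5 ≠ -6, but g = -12 = -12 (second disjunct) — holds.
[9] e = -2 is in {-3, -7, 3, -2} — holds.
[10] h = -12, and -12 ≠ -11 — holds.

None — every constraint holds.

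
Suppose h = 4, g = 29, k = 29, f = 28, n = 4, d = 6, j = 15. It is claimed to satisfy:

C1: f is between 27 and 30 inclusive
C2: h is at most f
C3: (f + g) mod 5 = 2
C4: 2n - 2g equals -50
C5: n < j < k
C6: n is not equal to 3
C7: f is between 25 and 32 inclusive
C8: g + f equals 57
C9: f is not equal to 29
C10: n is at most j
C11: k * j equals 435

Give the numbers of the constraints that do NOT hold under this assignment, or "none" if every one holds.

C1: f = 28 lies in [27, 30] — satisfied.
C2: h = 4, f = 28; 4 ≤ 28 — satisfied.
C3: f + g = 57; 57 mod 5 = 2 — satisfied.
C4: 2n - 2g = 2(4) - 2(29) = -50 — satisfied.
C5: values 4 < 15 < 29 — satisfied.
C6: n = 4, and 4 ≠ 3 — satisfied.
C7: f = 28 lies in [25, 32] — satisfied.
C8: g + f = 29 + 28 = 57 — satisfied.
C9: f = 28, and 28 ≠ 29 — satisfied.
C10: n = 4, j = 15; 4 ≤ 15 — satisfied.
C11: k * j = 29 * 15 = 435 — satisfied.

No violations.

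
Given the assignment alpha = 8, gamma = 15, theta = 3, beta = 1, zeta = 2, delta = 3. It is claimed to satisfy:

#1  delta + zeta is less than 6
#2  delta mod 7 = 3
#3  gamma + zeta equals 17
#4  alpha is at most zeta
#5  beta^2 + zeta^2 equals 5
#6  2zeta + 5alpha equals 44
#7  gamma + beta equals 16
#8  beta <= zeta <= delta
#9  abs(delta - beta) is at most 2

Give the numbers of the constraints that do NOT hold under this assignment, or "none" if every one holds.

#1 delta + zeta = 3 + 2 = 5; 5 < 6 — satisfied.
#2 3 mod 7 = 3 — satisfied.
#3 gamma + zeta = 15 + 2 = 17 — satisfied.
#4 alpha = 8, zeta = 2; 8 > 2 (want ≤) — violated.
#5 beta^2 + zeta^2 = 1^2 + 2^2 = 1 + 4 = 5 — satisfied.
#6 2zeta + 5alpha = 2(2) + 5(8) = 44 — satisfied.
#7 gamma + beta = 15 + 1 = 16 — satisfied.
#8 values 1 <= 2 <= 3 — satisfied.
#9 abs(3 - 1) = 2; 2 ≤ 2 — satisfied.

No — constraint 4 is not satisfied.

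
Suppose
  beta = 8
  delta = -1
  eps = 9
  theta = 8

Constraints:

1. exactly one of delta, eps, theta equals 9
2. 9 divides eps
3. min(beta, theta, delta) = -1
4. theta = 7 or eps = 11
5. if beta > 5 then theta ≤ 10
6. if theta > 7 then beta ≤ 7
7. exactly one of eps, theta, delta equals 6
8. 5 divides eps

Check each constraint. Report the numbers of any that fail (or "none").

No — constraints 4, 6, 7, and 8 are not satisfied.

1. delta=-1, eps=9, theta=8; 1 of them equals 9 — satisfied.
2. 9 / 9 = 1, so 9 divides 9 — satisfied.
3. min(8, 8, -1) = -1 — satisfied.
4. theta = 8 ≠ 7 and eps = 9 ≠ 11; both disjuncts false — violated.
5. beta = 8 > 5, so we need theta ≤ 10; theta = 8 ≤ 10 — satisfied.
6. theta = 8 > 7, so we need beta ≤ 7; but beta = 8 > 7 — violated.
7. eps=9, theta=8, delta=-1; 0 of them equal 6, not exactly one — violated.
8. 9 = 5×1 + 4, so 5 does not divide 9 — violated.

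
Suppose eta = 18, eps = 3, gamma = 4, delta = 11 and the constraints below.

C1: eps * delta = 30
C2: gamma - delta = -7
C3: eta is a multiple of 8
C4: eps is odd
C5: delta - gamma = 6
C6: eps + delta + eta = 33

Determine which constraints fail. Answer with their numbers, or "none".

Violated: 1, 3, 5, and 6.

C1: eps * delta = 3 * 11 = 33, not 30 — does not hold.
C2: gamma - delta = 4 - 11 = -7 — holds.
C3: 18 = 8*2 + 2, so 8 does not divide 18 — does not hold.
C4: eps = 3 is odd — holds.
C5: delta - gamma = 11 - 4 = 7, not 6 — does not hold.
C6: eps + delta + eta = 3 + 11 + 18 = 32, not 33 — does not hold.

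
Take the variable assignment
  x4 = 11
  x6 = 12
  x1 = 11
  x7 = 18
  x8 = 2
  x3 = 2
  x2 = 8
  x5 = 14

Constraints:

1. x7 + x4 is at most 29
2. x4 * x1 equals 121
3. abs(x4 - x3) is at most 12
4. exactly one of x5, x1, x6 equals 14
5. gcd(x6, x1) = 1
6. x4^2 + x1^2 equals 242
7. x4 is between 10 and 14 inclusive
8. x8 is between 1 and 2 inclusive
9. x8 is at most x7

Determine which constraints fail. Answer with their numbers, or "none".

1. x7 + x4 = 18 + 11 = 29; 29 ≤ 29  holds
2. x4 * x1 = 11 * 11 = 121  holds
3. abs(11 - 2) = 9; 9 ≤ 12  holds
4. x5=14, x1=11, x6=12; 1 of them equals 14  holds
5. gcd(12, 11) = 1  holds
6. x4^2 + x1^2 = 11^2 + 11^2 = 121 + 121 = 242  holds
7. x4 = 11 lies in [10, 14]  holds
8. x8 = 2 lies in [1, 2]  holds
9. x8 = 2, x7 = 18; 2 ≤ 18  holds

Yes — all constraints hold.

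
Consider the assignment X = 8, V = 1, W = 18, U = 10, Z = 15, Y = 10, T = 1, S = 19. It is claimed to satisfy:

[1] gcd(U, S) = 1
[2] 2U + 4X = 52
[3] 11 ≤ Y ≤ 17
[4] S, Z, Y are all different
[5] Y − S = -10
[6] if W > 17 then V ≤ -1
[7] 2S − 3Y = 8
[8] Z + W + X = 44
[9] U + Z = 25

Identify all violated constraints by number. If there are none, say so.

[1] gcd(10, 19) = 1 — holds.
[2] 2U + 4X = 2(10) + 4(8) = 52 — holds.
[3] Y = 10 is outside [11, 17] — does not hold.
[4] values 19, 15, 10 are pairwise distinct — holds.
[5] Y − S = 10 − 19 = -9, not -10 — does not hold.
[6] W = 18 > 17, so we need V ≤ -1; but V = 1 > -1 — does not hold.
[7] 2S − 3Y = 2(19) − 3(10) = 8 — holds.
[8] Z + W + X = 15 + 18 + 8 = 41, not 44 — does not hold.
[9] U + Z = 10 + 15 = 25 — holds.

The assignment fails constraints 3, 5, 6, and 8.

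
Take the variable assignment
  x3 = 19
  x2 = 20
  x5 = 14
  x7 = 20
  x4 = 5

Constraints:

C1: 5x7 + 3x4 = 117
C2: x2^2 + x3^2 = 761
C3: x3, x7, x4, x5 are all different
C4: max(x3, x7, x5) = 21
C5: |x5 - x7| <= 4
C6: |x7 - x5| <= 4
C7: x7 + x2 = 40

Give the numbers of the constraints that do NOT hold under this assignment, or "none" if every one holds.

The assignment fails constraints 1, 4, 5, 6.

C1: 5x7 + 3x4 = 5(20) + 3(5) = 115, not 117 — fails.
C2: x2^2 + x3^2 = 20^2 + 19^2 = 400 + 361 = 761 — holds.
C3: values 19, 20, 5, 14 are pairwise distinct — holds.
C4: max(19, 20, 14) = 20, not 21 — fails.
C5: |14 - 20| = 6; 6 > 4, exceeds bound 4 — fails.
C6: |20 - 14| = 6; 6 > 4, exceeds bound 4 — fails.
C7: x7 + x2 = 20 + 20 = 40 — holds.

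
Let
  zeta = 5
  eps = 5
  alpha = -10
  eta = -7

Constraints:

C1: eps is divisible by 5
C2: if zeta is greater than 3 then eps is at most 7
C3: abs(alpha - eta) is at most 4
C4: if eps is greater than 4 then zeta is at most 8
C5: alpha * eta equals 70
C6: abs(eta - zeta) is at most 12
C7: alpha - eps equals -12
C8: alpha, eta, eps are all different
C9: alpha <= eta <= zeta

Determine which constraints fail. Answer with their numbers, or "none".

C1: 5 / 5 = 1, so 5 divides 5 — holds.
C2: zeta = 5 > 3, so we need eps ≤ 7; eps = 5 ≤ 7 — holds.
C3: abs(-10 - (-7)) = 3; 3 ≤ 4 — holds.
C4: eps = 5 > 4, so we need zeta ≤ 8; zeta = 5 ≤ 8 — holds.
C5: alpha * eta = -10 * (-7) = 70 — holds.
C6: abs(-7 - 5) = 12; 12 ≤ 12 — holds.
C7: alpha - eps = -10 - 5 = -15, not -12 — fails.
C8: values -10, -7, 5 are pairwise distinct — holds.
C9: values -10 <= -7 <= 5 — holds.

Violated: 7.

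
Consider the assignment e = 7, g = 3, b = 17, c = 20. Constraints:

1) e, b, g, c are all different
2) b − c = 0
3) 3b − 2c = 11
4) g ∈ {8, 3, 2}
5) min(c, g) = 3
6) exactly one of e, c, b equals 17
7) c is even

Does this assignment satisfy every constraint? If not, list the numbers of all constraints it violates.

1) values 7, 17, 3, 20 are pairwise distinct  holds
2) b − c = 17 − 20 = -3, not 0  fails
3) 3b − 2c = 3(17) − 2(20) = 11  holds
4) g = 3 is in {8, 3, 2}  holds
5) min(20, 3) = 3  holds
6) e=7, c=20, b=17; 1 of them equals 17  holds
7) c = 20 is even  holds

The assignment fails constraint 2.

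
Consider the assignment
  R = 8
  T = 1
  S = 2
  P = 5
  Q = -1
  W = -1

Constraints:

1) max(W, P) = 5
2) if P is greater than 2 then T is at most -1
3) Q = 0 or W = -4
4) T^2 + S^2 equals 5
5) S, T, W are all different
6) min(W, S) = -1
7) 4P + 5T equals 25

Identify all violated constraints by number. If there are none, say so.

1) max(-1, 5) = 5  ✓
2) P = 5 > 2, so we need T ≤ -1; but T = 1 > -1  ✗
3) Q = -1 ≠ 0 and W = -1 ≠ -4; both disjuncts false  ✗
4) T^2 + S^2 = 1^2 + 2^2 = 1 + 4 = 5  ✓
5) values 2, 1, -1 are pairwise distinct  ✓
6) min(-1, 2) = -1  ✓
7) 4P + 5T = 4(5) + 5(1) = 25  ✓

Violated: 2 and 3.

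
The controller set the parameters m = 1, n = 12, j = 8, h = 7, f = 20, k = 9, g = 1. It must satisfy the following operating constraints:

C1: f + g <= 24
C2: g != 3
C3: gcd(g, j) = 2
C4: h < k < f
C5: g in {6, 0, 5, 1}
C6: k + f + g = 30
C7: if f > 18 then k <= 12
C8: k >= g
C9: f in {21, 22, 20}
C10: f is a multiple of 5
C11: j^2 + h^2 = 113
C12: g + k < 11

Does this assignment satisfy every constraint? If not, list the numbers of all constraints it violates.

C1: f + g = 20 + 1 = 21; 21 ≤ 24 — holds.
C2: g = 1, and 1 ≠ 3 — holds.
C3: gcd(1, 8) = 1, not 2 — does not hold.
C4: values 7 < 9 < 20 — holds.
C5: g = 1 is in {6, 0, 5, 1} — holds.
C6: k + f + g = 9 + 20 + 1 = 30 — holds.
C7: f = 20 > 18, so we need k ≤ 12; k = 9 ≤ 12 — holds.
C8: k = 9, g = 1; 9 ≥ 1 — holds.
C9: f = 20 is in {21, 22, 20} — holds.
C10: 20 / 5 = 4, so 5 divides 20 — holds.
C11: j^2 + h^2 = 8^2 + 7^2 = 64 + 49 = 113 — holds.
C12: g + k = 1 + 9 = 10; 10 < 11 — holds.

Violated: 3.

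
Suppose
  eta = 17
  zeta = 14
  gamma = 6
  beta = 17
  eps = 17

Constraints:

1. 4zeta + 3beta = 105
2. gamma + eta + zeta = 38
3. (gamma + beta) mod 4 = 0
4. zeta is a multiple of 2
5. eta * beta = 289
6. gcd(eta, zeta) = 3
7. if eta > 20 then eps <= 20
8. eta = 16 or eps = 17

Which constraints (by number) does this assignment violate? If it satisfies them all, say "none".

1. 4zeta + 3beta = 4(14) + 3(17) = 107, not 105 — does not hold.
2. gamma + eta + zeta = 6 + 17 + 14 = 37, not 38 — does not hold.
3. gamma + beta = 23; 23 mod 4 = 3, not 0 — does not hold.
4. 14 / 2 = 7, so 2 divides 14 — holds.
5. eta * beta = 17 * 17 = 289 — holds.
6. gcd(17, 14) = 1, not 3 — does not hold.
7. eta = 17, not > 20; antecedent false, conditional vacuously true — holds.
8. eta = 17 ≠ 16, but eps = 17 = 17 (second disjunct) — holds.

The assignment fails constraints 1, 2, 3, and 6.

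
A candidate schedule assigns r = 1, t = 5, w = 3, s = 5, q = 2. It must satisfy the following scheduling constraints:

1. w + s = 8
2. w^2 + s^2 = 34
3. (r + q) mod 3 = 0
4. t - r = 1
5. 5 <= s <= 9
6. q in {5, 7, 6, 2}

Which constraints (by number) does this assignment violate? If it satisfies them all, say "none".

Constraint 4 does not hold.

1. w + s = 3 + 5 = 8 — OK.
2. w^2 + s^2 = 3^2 + 5^2 = 9 + 25 = 34 — OK.
3. r + q = 3; 3 mod 3 = 0 — OK.
4. t - r = 5 - 1 = 4, not 1 — violated.
5. s = 5 lies in [5, 9] — OK.
6. q = 2 is in {5, 7, 6, 2} — OK.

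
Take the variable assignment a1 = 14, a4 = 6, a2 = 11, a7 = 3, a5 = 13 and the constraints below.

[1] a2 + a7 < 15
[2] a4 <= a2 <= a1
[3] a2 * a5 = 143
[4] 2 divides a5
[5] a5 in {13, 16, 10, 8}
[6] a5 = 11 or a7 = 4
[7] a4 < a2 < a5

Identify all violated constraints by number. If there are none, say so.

[1] a2 + a7 = 11 + 3 = 14; 14 < 15  ✔
[2] values 6 <= 11 <= 14  ✔
[3] a2 * a5 = 11 * 13 = 143  ✔
[4] 13 = 2*6 + 1, so 2 does not divide 13  ✘
[5] a5 = 13 is in {13, 16, 10, 8}  ✔
[6] a5 = 13 ≠ 11 and a7 = 3 ≠ 4; both disjuncts false  ✘
[7] values 6 < 11 < 13  ✔

Constraints 4 and 6 are violated.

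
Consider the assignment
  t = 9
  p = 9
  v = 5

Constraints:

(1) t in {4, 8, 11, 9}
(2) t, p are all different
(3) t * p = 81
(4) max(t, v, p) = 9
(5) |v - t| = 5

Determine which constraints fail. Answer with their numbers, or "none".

No — constraints 2, 5 are not satisfied.

(1) t = 9 is in {4, 8, 11, 9}  holds
(2) t = p = 9, not all different  fails
(3) t * p = 9 * 9 = 81  holds
(4) max(9, 5, 9) = 9  holds
(5) |5 - 9| = 4, not 5  fails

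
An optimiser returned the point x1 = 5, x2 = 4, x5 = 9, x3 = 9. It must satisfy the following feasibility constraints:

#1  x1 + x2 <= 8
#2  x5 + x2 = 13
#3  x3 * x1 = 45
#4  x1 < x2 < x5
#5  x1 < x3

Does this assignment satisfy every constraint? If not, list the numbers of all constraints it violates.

#1 x1 + x2 = 5 + 4 = 9; 9 > 8, bound 8 not met — fails.
#2 x5 + x2 = 9 + 4 = 13 — holds.
#3 x3 * x1 = 9 * 5 = 45 — holds.
#4 values 5, 4, 9; x1 = 5 is not < x2 = 4 — fails.
#5 x1 = 5, x3 = 9; 5 < 9 — holds.

Constraints 1, 4 do not hold.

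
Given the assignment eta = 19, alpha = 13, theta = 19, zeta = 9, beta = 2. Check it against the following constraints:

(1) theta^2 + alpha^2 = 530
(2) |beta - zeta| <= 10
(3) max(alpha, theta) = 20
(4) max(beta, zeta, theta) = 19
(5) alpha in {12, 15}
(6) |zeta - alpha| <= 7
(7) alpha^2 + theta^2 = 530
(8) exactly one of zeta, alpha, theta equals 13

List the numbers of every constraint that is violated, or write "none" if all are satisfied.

No — constraints 3 and 5 are not satisfied.

(1) theta^2 + alpha^2 = 19^2 + 13^2 = 361 + 169 = 530 — holds.
(2) |2 - 9| = 7; 7 ≤ 10 — holds.
(3) max(13, 19) = 19, not 20 — does not hold.
(4) max(2, 9, 19) = 19 — holds.
(5) alpha = 13 is not in {12, 15} — does not hold.
(6) |9 - 13| = 4; 4 ≤ 7 — holds.
(7) alpha^2 + theta^2 = 13^2 + 19^2 = 169 + 361 = 530 — holds.
(8) zeta=9, alpha=13, theta=19; 1 of them equals 13 — holds.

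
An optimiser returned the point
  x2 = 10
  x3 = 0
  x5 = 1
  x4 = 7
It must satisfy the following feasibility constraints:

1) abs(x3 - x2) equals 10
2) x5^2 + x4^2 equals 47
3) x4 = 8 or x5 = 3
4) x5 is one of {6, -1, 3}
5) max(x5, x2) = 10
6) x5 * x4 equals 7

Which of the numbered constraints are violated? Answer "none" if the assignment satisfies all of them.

Constraints 2, 3, and 4 do not hold.

1) abs(0 - 10) = 10  true
2) x5^2 + x4^2 = 1^2 + 7^2 = 1 + 49 = 50, not 47  false
3) x4 = 7 ≠ 8 and x5 = 1 ≠ 3; both disjuncts false  false
4) x5 = 1 is not in {6, -1, 3}  false
5) max(1, 10) = 10  true
6) x5 * x4 = 1 * 7 = 7  true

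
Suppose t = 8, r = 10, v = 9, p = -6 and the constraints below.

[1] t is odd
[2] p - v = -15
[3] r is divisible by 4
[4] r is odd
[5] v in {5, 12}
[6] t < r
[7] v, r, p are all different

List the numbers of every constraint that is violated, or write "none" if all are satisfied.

Constraints 1, 3, 4, 5 are violated.

[1] t = 8 is even — violated.
[2] p - v = -6 - 9 = -15 — satisfied.
[3] 10 = 4*2 + 2, so 4 does not divide 10 — violated.
[4] r = 10 is even — violated.
[5] v = 9 is not in {5, 12} — violated.
[6] t = 8, r = 10; 8 < 10 — satisfied.
[7] values 9, 10, -6 are pairwise distinct — satisfied.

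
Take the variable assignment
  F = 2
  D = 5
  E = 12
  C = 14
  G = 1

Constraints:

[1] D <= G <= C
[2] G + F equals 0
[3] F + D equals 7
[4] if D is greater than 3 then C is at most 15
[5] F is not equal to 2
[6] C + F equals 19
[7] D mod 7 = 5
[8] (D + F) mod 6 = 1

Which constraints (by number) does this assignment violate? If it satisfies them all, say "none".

The assignment fails constraints 1, 2, 5, 6.

[1] values 5, 1, 14; D = 5 is not <= G = 1  ✗
[2] G + F = 1 + 2 = 3, not 0  ✗
[3] F + D = 2 + 5 = 7  ✓
[4] D = 5 > 3, so we need C ≤ 15; C = 14 ≤ 15  ✓
[5] F = 2, but 2 is required to differ  ✗
[6] C + F = 14 + 2 = 16, not 19  ✗
[7] 5 mod 7 = 5  ✓
[8] D + F = 7; 7 mod 6 = 1  ✓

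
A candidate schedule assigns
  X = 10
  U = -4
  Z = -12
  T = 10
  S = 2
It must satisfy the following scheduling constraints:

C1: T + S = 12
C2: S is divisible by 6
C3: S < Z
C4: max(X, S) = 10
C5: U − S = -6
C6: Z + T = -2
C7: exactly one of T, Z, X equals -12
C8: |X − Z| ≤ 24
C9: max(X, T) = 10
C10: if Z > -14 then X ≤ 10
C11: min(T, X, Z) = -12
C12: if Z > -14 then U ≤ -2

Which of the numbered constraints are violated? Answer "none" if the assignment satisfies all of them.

Violated: 2 and 3.

C1: T + S = 10 + 2 = 12 — OK.
C2: 2 = 6×0 + 2, so 6 does not divide 2 — violated.
C3: S = 2, Z = -12; 2 ≥ -12 (want <) — violated.
C4: max(10, 2) = 10 — OK.
C5: U − S = -4 − 2 = -6 — OK.
C6: Z + T = -12 + 10 = -2 — OK.
C7: T=10, Z=-12, X=10; 1 of them equals -12 — OK.
C8: |10 − (-12)| = 22; 22 ≤ 24 — OK.
C9: max(10, 10) = 10 — OK.
C10: Z = -12 > -14, so we need X ≤ 10; X = 10 ≤ 10 — OK.
C11: min(10, 10, -12) = -12 — OK.
C12: Z = -12 > -14, so we need U ≤ -2; U = -4 ≤ -2 — OK.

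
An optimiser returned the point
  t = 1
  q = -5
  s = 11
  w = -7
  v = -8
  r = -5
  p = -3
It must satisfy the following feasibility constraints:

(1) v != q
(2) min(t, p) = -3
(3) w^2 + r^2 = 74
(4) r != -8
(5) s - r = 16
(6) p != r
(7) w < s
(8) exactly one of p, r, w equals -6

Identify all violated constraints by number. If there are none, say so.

(1) v = -8, q = -5; distinct  ✓
(2) min(1, -3) = -3  ✓
(3) w^2 + r^2 = (-7)^2 + (-5)^2 = 49 + 25 = 74  ✓
(4) r = -5, and -5 ≠ -8  ✓
(5) s - r = 11 - (-5) = 16  ✓
(6) p = -3, r = -5; distinct  ✓
(7) w = -7, s = 11; -7 < 11  ✓
(8) p=-3, r=-5, w=-7; 0 of them equal -6, not exactly one  ✗

Constraint 8 is violated.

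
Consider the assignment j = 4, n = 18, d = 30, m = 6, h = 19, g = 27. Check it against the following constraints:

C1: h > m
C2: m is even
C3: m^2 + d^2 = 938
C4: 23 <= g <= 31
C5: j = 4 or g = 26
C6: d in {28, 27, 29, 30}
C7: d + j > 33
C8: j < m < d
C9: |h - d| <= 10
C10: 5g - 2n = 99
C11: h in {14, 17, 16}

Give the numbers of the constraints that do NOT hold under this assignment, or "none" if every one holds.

Constraints 3, 9, and 11 do not hold.

C1: h = 19, m = 6; 19 > 6  ✓
C2: m = 6 is even  ✓
C3: m^2 + d^2 = 6^2 + 30^2 = 36 + 900 = 936, not 938  ✗
C4: g = 27 lies in [23, 31]  ✓
C5: j = 4 = 4 (first disjunct)  ✓
C6: d = 30 is in {28, 27, 29, 30}  ✓
C7: d + j = 30 + 4 = 34; 34 > 33  ✓
C8: values 4 < 6 < 30  ✓
C9: |19 - 30| = 11; 11 > 10, exceeds bound 10  ✗
C10: 5g - 2n = 5(27) - 2(18) = 99  ✓
C11: h = 19 is not in {14, 17, 16}  ✗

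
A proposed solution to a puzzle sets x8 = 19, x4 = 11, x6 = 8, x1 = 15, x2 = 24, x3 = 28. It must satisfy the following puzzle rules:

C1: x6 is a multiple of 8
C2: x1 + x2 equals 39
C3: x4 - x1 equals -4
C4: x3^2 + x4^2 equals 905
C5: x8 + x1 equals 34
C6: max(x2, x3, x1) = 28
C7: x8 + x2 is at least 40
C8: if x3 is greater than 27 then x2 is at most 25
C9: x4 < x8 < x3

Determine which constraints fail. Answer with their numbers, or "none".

C1: 8 / 8 = 1, so 8 divides 8 — holds.
C2: x1 + x2 = 15 + 24 = 39 — holds.
C3: x4 - x1 = 11 - 15 = -4 — holds.
C4: x3^2 + x4^2 = 28^2 + 11^2 = 784 + 121 = 905 — holds.
C5: x8 + x1 = 19 + 15 = 34 — holds.
C6: max(24, 28, 15) = 28 — holds.
C7: x8 + x2 = 19 + 24 = 43; 43 ≥ 40 — holds.
C8: x3 = 28 > 27, so we need x2 ≤ 25; x2 = 24 ≤ 25 — holds.
C9: values 11 < 19 < 28 — holds.

All constraints are satisfied.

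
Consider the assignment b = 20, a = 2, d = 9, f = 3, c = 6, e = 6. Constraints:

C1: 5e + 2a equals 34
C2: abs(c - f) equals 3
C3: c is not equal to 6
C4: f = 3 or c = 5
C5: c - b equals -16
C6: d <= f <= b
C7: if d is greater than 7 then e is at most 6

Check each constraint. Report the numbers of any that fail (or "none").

The assignment fails constraints 3, 5, and 6.

C1: 5e + 2a = 5(6) + 2(2) = 34  ✓
C2: abs(6 - 3) = 3  ✓
C3: c = 6, but 6 is required to differ  ✗
C4: f = 3 = 3 (first disjunct)  ✓
C5: c - b = 6 - 20 = -14, not -16  ✗
C6: values 9, 3, 20; d = 9 is not <= f = 3  ✗
C7: d = 9 > 7, so we need e ≤ 6; e = 6 ≤ 6  ✓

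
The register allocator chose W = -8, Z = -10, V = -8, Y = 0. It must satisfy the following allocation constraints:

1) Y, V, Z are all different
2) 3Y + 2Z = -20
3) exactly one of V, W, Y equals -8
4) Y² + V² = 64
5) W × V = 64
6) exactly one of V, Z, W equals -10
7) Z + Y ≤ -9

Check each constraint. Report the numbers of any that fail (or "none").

Constraint 3 is violated.

1) values 0, -8, -10 are pairwise distinct  OK
2) 3Y + 2Z = 3(0) + 2(-10) = -20  OK
3) V=-8, W=-8, Y=0; 2 of them equal -8, not exactly one  FAIL
4) Y² + V² = 0² + (-8)² = 0 + 64 = 64  OK
5) W × V = -8 × (-8) = 64  OK
6) V=-8, Z=-10, W=-8; 1 of them equals -10  OK
7) Z + Y = -10 + 0 = -10; -10 ≤ -9  OK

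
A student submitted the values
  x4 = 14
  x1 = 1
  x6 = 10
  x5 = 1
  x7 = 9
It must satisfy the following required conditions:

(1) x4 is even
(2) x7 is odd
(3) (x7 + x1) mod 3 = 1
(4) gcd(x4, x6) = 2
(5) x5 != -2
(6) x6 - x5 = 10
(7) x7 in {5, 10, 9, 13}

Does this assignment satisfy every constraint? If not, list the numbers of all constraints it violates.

Violated: 6.

(1) x4 = 14 is even  holds
(2) x7 = 9 is odd  holds
(3) x7 + x1 = 10; 10 mod 3 = 1  holds
(4) gcd(14, 10) = 2  holds
(5) x5 = 1, and 1 ≠ -2  holds
(6) x6 - x5 = 10 - 1 = 9, not 10  fails
(7) x7 = 9 is in {5, 10, 9, 13}  holds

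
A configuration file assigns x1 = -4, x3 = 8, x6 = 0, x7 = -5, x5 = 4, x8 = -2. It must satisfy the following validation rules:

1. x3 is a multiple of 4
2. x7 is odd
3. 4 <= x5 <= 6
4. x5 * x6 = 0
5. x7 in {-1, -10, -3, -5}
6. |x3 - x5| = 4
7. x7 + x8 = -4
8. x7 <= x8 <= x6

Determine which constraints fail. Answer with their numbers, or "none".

1. 8 / 4 = 2, so 4 divides 8  ✔
2. x7 = -5 is odd  ✔
3. x5 = 4 lies in [4, 6]  ✔
4. x5 * x6 = 4 * 0 = 0  ✔
5. x7 = -5 is in {-1, -10, -3, -5}  ✔
6. |8 - 4| = 4  ✔
7. x7 + x8 = -5 + (-2) = -7, not -4  ✘
8. values -5 <= -2 <= 0  ✔

Constraint 7 does not hold.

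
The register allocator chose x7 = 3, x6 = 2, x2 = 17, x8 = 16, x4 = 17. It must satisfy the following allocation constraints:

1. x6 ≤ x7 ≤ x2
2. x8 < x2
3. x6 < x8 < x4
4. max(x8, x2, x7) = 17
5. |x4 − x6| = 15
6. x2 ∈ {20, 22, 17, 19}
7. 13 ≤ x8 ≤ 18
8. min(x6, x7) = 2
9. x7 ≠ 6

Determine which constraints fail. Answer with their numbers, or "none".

All constraints are satisfied.

1. values 2 ≤ 3 ≤ 17 — OK.
2. x8 = 16, x2 = 17; 16 < 17 — OK.
3. values 2 < 16 < 17 — OK.
4. max(16, 17, 3) = 17 — OK.
5. |17 − 2| = 15 — OK.
6. x2 = 17 is in {20, 22, 17, 19} — OK.
7. x8 = 16 lies in [13, 18] — OK.
8. min(2, 3) = 2 — OK.
9. x7 = 3, and 3 ≠ 6 — OK.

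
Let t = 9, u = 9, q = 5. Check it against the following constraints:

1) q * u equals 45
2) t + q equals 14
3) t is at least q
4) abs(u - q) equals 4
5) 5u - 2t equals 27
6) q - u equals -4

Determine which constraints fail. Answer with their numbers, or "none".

All constraints are satisfied.

1) q * u = 5 * 9 = 45  yes
2) t + q = 9 + 5 = 14  yes
3) t = 9, q = 5; 9 ≥ 5  yes
4) abs(9 - 5) = 4  yes
5) 5u - 2t = 5(9) - 2(9) = 27  yes
6) q - u = 5 - 9 = -4  yes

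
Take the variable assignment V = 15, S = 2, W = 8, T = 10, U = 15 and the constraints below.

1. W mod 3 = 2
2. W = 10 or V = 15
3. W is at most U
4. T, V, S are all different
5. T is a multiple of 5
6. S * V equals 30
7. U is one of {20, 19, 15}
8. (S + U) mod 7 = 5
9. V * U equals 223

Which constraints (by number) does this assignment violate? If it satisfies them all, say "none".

1. 8 mod 3 = 2 — satisfied.
2. W = 8 ≠ 10, but V = 15 = 15 (second disjunct) — satisfied.
3. W = 8, U = 15; 8 ≤ 15 — satisfied.
4. values 10, 15, 2 are pairwise distinct — satisfied.
5. 10 / 5 = 2, so 5 divides 10 — satisfied.
6. S * V = 2 * 15 = 30 — satisfied.
7. U = 15 is in {20, 19, 15} — satisfied.
8. S + U = 17; 17 mod 7 = 3, not 5 — violated.
9. V * U = 15 * 15 = 225, not 223 — violated.

No — constraints 8 and 9 are not satisfied.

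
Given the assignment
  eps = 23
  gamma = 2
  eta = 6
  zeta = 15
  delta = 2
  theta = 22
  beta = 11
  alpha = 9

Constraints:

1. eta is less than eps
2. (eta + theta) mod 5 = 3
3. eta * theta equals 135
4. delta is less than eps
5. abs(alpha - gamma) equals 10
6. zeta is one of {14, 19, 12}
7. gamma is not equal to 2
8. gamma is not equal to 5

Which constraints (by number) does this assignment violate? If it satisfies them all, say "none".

No — constraints 3, 5, 6, and 7 are not satisfied.

1. eta = 6, eps = 23; 6 < 23 — OK.
2. eta + theta = 28; 28 mod 5 = 3 — OK.
3. eta * theta = 6 * 22 = 132, not 135 — violated.
4. delta = 2, eps = 23; 2 < 23 — OK.
5. abs(9 - 2) = 7, not 10 — violated.
6. zeta = 15 is not in {14, 19, 12} — violated.
7. gamma = 2, but 2 is required to differ — violated.
8. gamma = 2, and 2 ≠ 5 — OK.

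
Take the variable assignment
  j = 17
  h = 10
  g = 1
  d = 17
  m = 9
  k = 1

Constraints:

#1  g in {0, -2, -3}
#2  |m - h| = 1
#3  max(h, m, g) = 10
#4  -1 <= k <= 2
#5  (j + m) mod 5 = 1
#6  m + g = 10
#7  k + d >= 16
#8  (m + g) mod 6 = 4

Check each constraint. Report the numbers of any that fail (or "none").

Violated: 1.

#1 g = 1 is not in {0, -2, -3} — violated.
#2 |9 - 10| = 1 — OK.
#3 max(10, 9, 1) = 10 — OK.
#4 k = 1 lies in [-1, 2] — OK.
#5 j + m = 26; 26 mod 5 = 1 — OK.
#6 m + g = 9 + 1 = 10 — OK.
#7 k + d = 1 + 17 = 18; 18 ≥ 16 — OK.
#8 m + g = 10; 10 mod 6 = 4 — OK.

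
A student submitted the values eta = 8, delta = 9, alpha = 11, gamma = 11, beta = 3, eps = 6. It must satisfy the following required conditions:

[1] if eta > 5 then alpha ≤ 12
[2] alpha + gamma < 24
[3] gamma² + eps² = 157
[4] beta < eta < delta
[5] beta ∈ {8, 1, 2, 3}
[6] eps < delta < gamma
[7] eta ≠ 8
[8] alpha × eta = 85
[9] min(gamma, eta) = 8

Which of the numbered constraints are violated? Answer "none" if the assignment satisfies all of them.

No — constraints 7, 8 are not satisfied.

[1] eta = 8 > 5, so we need alpha ≤ 12; alpha = 11 ≤ 12  holds
[2] alpha + gamma = 11 + 11 = 22; 22 < 24  holds
[3] gamma² + eps² = 11² + 6² = 121 + 36 = 157  holds
[4] values 3 < 8 < 9  holds
[5] beta = 3 is in {8, 1, 2, 3}  holds
[6] values 6 < 9 < 11  holds
[7] eta = 8, but 8 is required to differ  fails
[8] alpha × eta = 11 × 8 = 88, not 85  fails
[9] min(11, 8) = 8  holds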